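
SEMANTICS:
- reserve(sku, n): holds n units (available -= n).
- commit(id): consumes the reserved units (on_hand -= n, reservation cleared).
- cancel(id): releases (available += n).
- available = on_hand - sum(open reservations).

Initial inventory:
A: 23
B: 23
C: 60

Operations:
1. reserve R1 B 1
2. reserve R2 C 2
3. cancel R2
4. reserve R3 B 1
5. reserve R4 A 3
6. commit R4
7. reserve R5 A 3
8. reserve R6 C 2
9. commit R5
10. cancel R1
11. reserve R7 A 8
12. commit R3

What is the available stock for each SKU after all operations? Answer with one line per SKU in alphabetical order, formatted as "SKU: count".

Step 1: reserve R1 B 1 -> on_hand[A=23 B=23 C=60] avail[A=23 B=22 C=60] open={R1}
Step 2: reserve R2 C 2 -> on_hand[A=23 B=23 C=60] avail[A=23 B=22 C=58] open={R1,R2}
Step 3: cancel R2 -> on_hand[A=23 B=23 C=60] avail[A=23 B=22 C=60] open={R1}
Step 4: reserve R3 B 1 -> on_hand[A=23 B=23 C=60] avail[A=23 B=21 C=60] open={R1,R3}
Step 5: reserve R4 A 3 -> on_hand[A=23 B=23 C=60] avail[A=20 B=21 C=60] open={R1,R3,R4}
Step 6: commit R4 -> on_hand[A=20 B=23 C=60] avail[A=20 B=21 C=60] open={R1,R3}
Step 7: reserve R5 A 3 -> on_hand[A=20 B=23 C=60] avail[A=17 B=21 C=60] open={R1,R3,R5}
Step 8: reserve R6 C 2 -> on_hand[A=20 B=23 C=60] avail[A=17 B=21 C=58] open={R1,R3,R5,R6}
Step 9: commit R5 -> on_hand[A=17 B=23 C=60] avail[A=17 B=21 C=58] open={R1,R3,R6}
Step 10: cancel R1 -> on_hand[A=17 B=23 C=60] avail[A=17 B=22 C=58] open={R3,R6}
Step 11: reserve R7 A 8 -> on_hand[A=17 B=23 C=60] avail[A=9 B=22 C=58] open={R3,R6,R7}
Step 12: commit R3 -> on_hand[A=17 B=22 C=60] avail[A=9 B=22 C=58] open={R6,R7}

Answer: A: 9
B: 22
C: 58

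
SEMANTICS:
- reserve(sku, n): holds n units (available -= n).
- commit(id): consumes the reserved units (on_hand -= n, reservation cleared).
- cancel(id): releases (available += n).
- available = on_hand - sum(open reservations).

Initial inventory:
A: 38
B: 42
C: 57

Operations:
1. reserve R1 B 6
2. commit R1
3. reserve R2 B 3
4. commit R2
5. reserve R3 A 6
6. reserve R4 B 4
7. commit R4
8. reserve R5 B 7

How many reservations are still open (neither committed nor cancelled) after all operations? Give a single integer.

Answer: 2

Derivation:
Step 1: reserve R1 B 6 -> on_hand[A=38 B=42 C=57] avail[A=38 B=36 C=57] open={R1}
Step 2: commit R1 -> on_hand[A=38 B=36 C=57] avail[A=38 B=36 C=57] open={}
Step 3: reserve R2 B 3 -> on_hand[A=38 B=36 C=57] avail[A=38 B=33 C=57] open={R2}
Step 4: commit R2 -> on_hand[A=38 B=33 C=57] avail[A=38 B=33 C=57] open={}
Step 5: reserve R3 A 6 -> on_hand[A=38 B=33 C=57] avail[A=32 B=33 C=57] open={R3}
Step 6: reserve R4 B 4 -> on_hand[A=38 B=33 C=57] avail[A=32 B=29 C=57] open={R3,R4}
Step 7: commit R4 -> on_hand[A=38 B=29 C=57] avail[A=32 B=29 C=57] open={R3}
Step 8: reserve R5 B 7 -> on_hand[A=38 B=29 C=57] avail[A=32 B=22 C=57] open={R3,R5}
Open reservations: ['R3', 'R5'] -> 2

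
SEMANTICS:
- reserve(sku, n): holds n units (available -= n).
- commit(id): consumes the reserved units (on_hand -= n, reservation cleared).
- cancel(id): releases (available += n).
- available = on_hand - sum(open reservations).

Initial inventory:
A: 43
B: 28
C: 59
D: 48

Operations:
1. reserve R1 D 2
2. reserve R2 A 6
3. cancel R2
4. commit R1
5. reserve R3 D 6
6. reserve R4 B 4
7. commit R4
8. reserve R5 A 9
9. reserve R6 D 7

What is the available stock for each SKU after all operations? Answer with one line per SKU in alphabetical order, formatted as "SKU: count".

Answer: A: 34
B: 24
C: 59
D: 33

Derivation:
Step 1: reserve R1 D 2 -> on_hand[A=43 B=28 C=59 D=48] avail[A=43 B=28 C=59 D=46] open={R1}
Step 2: reserve R2 A 6 -> on_hand[A=43 B=28 C=59 D=48] avail[A=37 B=28 C=59 D=46] open={R1,R2}
Step 3: cancel R2 -> on_hand[A=43 B=28 C=59 D=48] avail[A=43 B=28 C=59 D=46] open={R1}
Step 4: commit R1 -> on_hand[A=43 B=28 C=59 D=46] avail[A=43 B=28 C=59 D=46] open={}
Step 5: reserve R3 D 6 -> on_hand[A=43 B=28 C=59 D=46] avail[A=43 B=28 C=59 D=40] open={R3}
Step 6: reserve R4 B 4 -> on_hand[A=43 B=28 C=59 D=46] avail[A=43 B=24 C=59 D=40] open={R3,R4}
Step 7: commit R4 -> on_hand[A=43 B=24 C=59 D=46] avail[A=43 B=24 C=59 D=40] open={R3}
Step 8: reserve R5 A 9 -> on_hand[A=43 B=24 C=59 D=46] avail[A=34 B=24 C=59 D=40] open={R3,R5}
Step 9: reserve R6 D 7 -> on_hand[A=43 B=24 C=59 D=46] avail[A=34 B=24 C=59 D=33] open={R3,R5,R6}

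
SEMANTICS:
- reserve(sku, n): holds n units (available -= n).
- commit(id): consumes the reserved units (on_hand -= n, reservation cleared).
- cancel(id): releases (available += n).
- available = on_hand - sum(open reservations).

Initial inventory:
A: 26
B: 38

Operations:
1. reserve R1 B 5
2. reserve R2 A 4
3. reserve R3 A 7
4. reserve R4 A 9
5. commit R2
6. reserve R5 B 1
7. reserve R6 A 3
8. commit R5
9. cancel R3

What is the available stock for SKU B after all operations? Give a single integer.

Answer: 32

Derivation:
Step 1: reserve R1 B 5 -> on_hand[A=26 B=38] avail[A=26 B=33] open={R1}
Step 2: reserve R2 A 4 -> on_hand[A=26 B=38] avail[A=22 B=33] open={R1,R2}
Step 3: reserve R3 A 7 -> on_hand[A=26 B=38] avail[A=15 B=33] open={R1,R2,R3}
Step 4: reserve R4 A 9 -> on_hand[A=26 B=38] avail[A=6 B=33] open={R1,R2,R3,R4}
Step 5: commit R2 -> on_hand[A=22 B=38] avail[A=6 B=33] open={R1,R3,R4}
Step 6: reserve R5 B 1 -> on_hand[A=22 B=38] avail[A=6 B=32] open={R1,R3,R4,R5}
Step 7: reserve R6 A 3 -> on_hand[A=22 B=38] avail[A=3 B=32] open={R1,R3,R4,R5,R6}
Step 8: commit R5 -> on_hand[A=22 B=37] avail[A=3 B=32] open={R1,R3,R4,R6}
Step 9: cancel R3 -> on_hand[A=22 B=37] avail[A=10 B=32] open={R1,R4,R6}
Final available[B] = 32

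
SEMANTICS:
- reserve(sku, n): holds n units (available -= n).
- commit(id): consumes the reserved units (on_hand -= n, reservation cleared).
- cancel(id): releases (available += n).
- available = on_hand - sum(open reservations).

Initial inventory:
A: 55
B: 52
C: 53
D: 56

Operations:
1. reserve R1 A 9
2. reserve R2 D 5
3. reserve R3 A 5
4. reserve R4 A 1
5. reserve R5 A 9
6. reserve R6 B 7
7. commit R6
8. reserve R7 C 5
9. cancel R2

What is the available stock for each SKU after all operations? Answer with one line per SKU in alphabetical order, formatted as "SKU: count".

Answer: A: 31
B: 45
C: 48
D: 56

Derivation:
Step 1: reserve R1 A 9 -> on_hand[A=55 B=52 C=53 D=56] avail[A=46 B=52 C=53 D=56] open={R1}
Step 2: reserve R2 D 5 -> on_hand[A=55 B=52 C=53 D=56] avail[A=46 B=52 C=53 D=51] open={R1,R2}
Step 3: reserve R3 A 5 -> on_hand[A=55 B=52 C=53 D=56] avail[A=41 B=52 C=53 D=51] open={R1,R2,R3}
Step 4: reserve R4 A 1 -> on_hand[A=55 B=52 C=53 D=56] avail[A=40 B=52 C=53 D=51] open={R1,R2,R3,R4}
Step 5: reserve R5 A 9 -> on_hand[A=55 B=52 C=53 D=56] avail[A=31 B=52 C=53 D=51] open={R1,R2,R3,R4,R5}
Step 6: reserve R6 B 7 -> on_hand[A=55 B=52 C=53 D=56] avail[A=31 B=45 C=53 D=51] open={R1,R2,R3,R4,R5,R6}
Step 7: commit R6 -> on_hand[A=55 B=45 C=53 D=56] avail[A=31 B=45 C=53 D=51] open={R1,R2,R3,R4,R5}
Step 8: reserve R7 C 5 -> on_hand[A=55 B=45 C=53 D=56] avail[A=31 B=45 C=48 D=51] open={R1,R2,R3,R4,R5,R7}
Step 9: cancel R2 -> on_hand[A=55 B=45 C=53 D=56] avail[A=31 B=45 C=48 D=56] open={R1,R3,R4,R5,R7}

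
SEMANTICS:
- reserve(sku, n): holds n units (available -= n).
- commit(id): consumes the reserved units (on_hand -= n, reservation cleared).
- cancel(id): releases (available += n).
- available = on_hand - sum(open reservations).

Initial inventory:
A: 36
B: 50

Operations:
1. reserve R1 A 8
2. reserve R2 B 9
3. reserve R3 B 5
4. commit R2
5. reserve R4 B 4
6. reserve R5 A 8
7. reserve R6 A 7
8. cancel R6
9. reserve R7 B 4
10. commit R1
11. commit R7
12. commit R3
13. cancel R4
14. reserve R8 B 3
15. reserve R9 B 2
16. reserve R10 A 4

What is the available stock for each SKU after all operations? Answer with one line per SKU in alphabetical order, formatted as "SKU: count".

Step 1: reserve R1 A 8 -> on_hand[A=36 B=50] avail[A=28 B=50] open={R1}
Step 2: reserve R2 B 9 -> on_hand[A=36 B=50] avail[A=28 B=41] open={R1,R2}
Step 3: reserve R3 B 5 -> on_hand[A=36 B=50] avail[A=28 B=36] open={R1,R2,R3}
Step 4: commit R2 -> on_hand[A=36 B=41] avail[A=28 B=36] open={R1,R3}
Step 5: reserve R4 B 4 -> on_hand[A=36 B=41] avail[A=28 B=32] open={R1,R3,R4}
Step 6: reserve R5 A 8 -> on_hand[A=36 B=41] avail[A=20 B=32] open={R1,R3,R4,R5}
Step 7: reserve R6 A 7 -> on_hand[A=36 B=41] avail[A=13 B=32] open={R1,R3,R4,R5,R6}
Step 8: cancel R6 -> on_hand[A=36 B=41] avail[A=20 B=32] open={R1,R3,R4,R5}
Step 9: reserve R7 B 4 -> on_hand[A=36 B=41] avail[A=20 B=28] open={R1,R3,R4,R5,R7}
Step 10: commit R1 -> on_hand[A=28 B=41] avail[A=20 B=28] open={R3,R4,R5,R7}
Step 11: commit R7 -> on_hand[A=28 B=37] avail[A=20 B=28] open={R3,R4,R5}
Step 12: commit R3 -> on_hand[A=28 B=32] avail[A=20 B=28] open={R4,R5}
Step 13: cancel R4 -> on_hand[A=28 B=32] avail[A=20 B=32] open={R5}
Step 14: reserve R8 B 3 -> on_hand[A=28 B=32] avail[A=20 B=29] open={R5,R8}
Step 15: reserve R9 B 2 -> on_hand[A=28 B=32] avail[A=20 B=27] open={R5,R8,R9}
Step 16: reserve R10 A 4 -> on_hand[A=28 B=32] avail[A=16 B=27] open={R10,R5,R8,R9}

Answer: A: 16
B: 27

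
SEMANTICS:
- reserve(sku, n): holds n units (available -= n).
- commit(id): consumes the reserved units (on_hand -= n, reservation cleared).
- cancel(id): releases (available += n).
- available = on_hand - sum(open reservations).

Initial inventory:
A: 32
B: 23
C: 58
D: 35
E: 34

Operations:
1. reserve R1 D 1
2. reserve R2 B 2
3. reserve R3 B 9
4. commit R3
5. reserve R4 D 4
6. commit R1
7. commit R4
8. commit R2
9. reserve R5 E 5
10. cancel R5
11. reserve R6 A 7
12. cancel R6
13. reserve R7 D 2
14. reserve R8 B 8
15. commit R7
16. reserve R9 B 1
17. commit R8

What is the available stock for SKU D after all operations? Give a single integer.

Answer: 28

Derivation:
Step 1: reserve R1 D 1 -> on_hand[A=32 B=23 C=58 D=35 E=34] avail[A=32 B=23 C=58 D=34 E=34] open={R1}
Step 2: reserve R2 B 2 -> on_hand[A=32 B=23 C=58 D=35 E=34] avail[A=32 B=21 C=58 D=34 E=34] open={R1,R2}
Step 3: reserve R3 B 9 -> on_hand[A=32 B=23 C=58 D=35 E=34] avail[A=32 B=12 C=58 D=34 E=34] open={R1,R2,R3}
Step 4: commit R3 -> on_hand[A=32 B=14 C=58 D=35 E=34] avail[A=32 B=12 C=58 D=34 E=34] open={R1,R2}
Step 5: reserve R4 D 4 -> on_hand[A=32 B=14 C=58 D=35 E=34] avail[A=32 B=12 C=58 D=30 E=34] open={R1,R2,R4}
Step 6: commit R1 -> on_hand[A=32 B=14 C=58 D=34 E=34] avail[A=32 B=12 C=58 D=30 E=34] open={R2,R4}
Step 7: commit R4 -> on_hand[A=32 B=14 C=58 D=30 E=34] avail[A=32 B=12 C=58 D=30 E=34] open={R2}
Step 8: commit R2 -> on_hand[A=32 B=12 C=58 D=30 E=34] avail[A=32 B=12 C=58 D=30 E=34] open={}
Step 9: reserve R5 E 5 -> on_hand[A=32 B=12 C=58 D=30 E=34] avail[A=32 B=12 C=58 D=30 E=29] open={R5}
Step 10: cancel R5 -> on_hand[A=32 B=12 C=58 D=30 E=34] avail[A=32 B=12 C=58 D=30 E=34] open={}
Step 11: reserve R6 A 7 -> on_hand[A=32 B=12 C=58 D=30 E=34] avail[A=25 B=12 C=58 D=30 E=34] open={R6}
Step 12: cancel R6 -> on_hand[A=32 B=12 C=58 D=30 E=34] avail[A=32 B=12 C=58 D=30 E=34] open={}
Step 13: reserve R7 D 2 -> on_hand[A=32 B=12 C=58 D=30 E=34] avail[A=32 B=12 C=58 D=28 E=34] open={R7}
Step 14: reserve R8 B 8 -> on_hand[A=32 B=12 C=58 D=30 E=34] avail[A=32 B=4 C=58 D=28 E=34] open={R7,R8}
Step 15: commit R7 -> on_hand[A=32 B=12 C=58 D=28 E=34] avail[A=32 B=4 C=58 D=28 E=34] open={R8}
Step 16: reserve R9 B 1 -> on_hand[A=32 B=12 C=58 D=28 E=34] avail[A=32 B=3 C=58 D=28 E=34] open={R8,R9}
Step 17: commit R8 -> on_hand[A=32 B=4 C=58 D=28 E=34] avail[A=32 B=3 C=58 D=28 E=34] open={R9}
Final available[D] = 28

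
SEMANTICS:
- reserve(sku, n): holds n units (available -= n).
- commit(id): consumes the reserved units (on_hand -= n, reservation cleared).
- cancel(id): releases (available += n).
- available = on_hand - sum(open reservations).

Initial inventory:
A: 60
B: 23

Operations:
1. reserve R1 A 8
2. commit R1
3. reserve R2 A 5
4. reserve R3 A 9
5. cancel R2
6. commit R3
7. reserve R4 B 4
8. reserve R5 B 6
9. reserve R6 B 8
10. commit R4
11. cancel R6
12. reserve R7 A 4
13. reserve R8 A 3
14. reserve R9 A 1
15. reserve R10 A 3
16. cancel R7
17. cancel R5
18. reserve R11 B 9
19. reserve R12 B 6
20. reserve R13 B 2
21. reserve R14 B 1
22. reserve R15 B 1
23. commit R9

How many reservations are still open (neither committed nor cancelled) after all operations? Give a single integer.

Answer: 7

Derivation:
Step 1: reserve R1 A 8 -> on_hand[A=60 B=23] avail[A=52 B=23] open={R1}
Step 2: commit R1 -> on_hand[A=52 B=23] avail[A=52 B=23] open={}
Step 3: reserve R2 A 5 -> on_hand[A=52 B=23] avail[A=47 B=23] open={R2}
Step 4: reserve R3 A 9 -> on_hand[A=52 B=23] avail[A=38 B=23] open={R2,R3}
Step 5: cancel R2 -> on_hand[A=52 B=23] avail[A=43 B=23] open={R3}
Step 6: commit R3 -> on_hand[A=43 B=23] avail[A=43 B=23] open={}
Step 7: reserve R4 B 4 -> on_hand[A=43 B=23] avail[A=43 B=19] open={R4}
Step 8: reserve R5 B 6 -> on_hand[A=43 B=23] avail[A=43 B=13] open={R4,R5}
Step 9: reserve R6 B 8 -> on_hand[A=43 B=23] avail[A=43 B=5] open={R4,R5,R6}
Step 10: commit R4 -> on_hand[A=43 B=19] avail[A=43 B=5] open={R5,R6}
Step 11: cancel R6 -> on_hand[A=43 B=19] avail[A=43 B=13] open={R5}
Step 12: reserve R7 A 4 -> on_hand[A=43 B=19] avail[A=39 B=13] open={R5,R7}
Step 13: reserve R8 A 3 -> on_hand[A=43 B=19] avail[A=36 B=13] open={R5,R7,R8}
Step 14: reserve R9 A 1 -> on_hand[A=43 B=19] avail[A=35 B=13] open={R5,R7,R8,R9}
Step 15: reserve R10 A 3 -> on_hand[A=43 B=19] avail[A=32 B=13] open={R10,R5,R7,R8,R9}
Step 16: cancel R7 -> on_hand[A=43 B=19] avail[A=36 B=13] open={R10,R5,R8,R9}
Step 17: cancel R5 -> on_hand[A=43 B=19] avail[A=36 B=19] open={R10,R8,R9}
Step 18: reserve R11 B 9 -> on_hand[A=43 B=19] avail[A=36 B=10] open={R10,R11,R8,R9}
Step 19: reserve R12 B 6 -> on_hand[A=43 B=19] avail[A=36 B=4] open={R10,R11,R12,R8,R9}
Step 20: reserve R13 B 2 -> on_hand[A=43 B=19] avail[A=36 B=2] open={R10,R11,R12,R13,R8,R9}
Step 21: reserve R14 B 1 -> on_hand[A=43 B=19] avail[A=36 B=1] open={R10,R11,R12,R13,R14,R8,R9}
Step 22: reserve R15 B 1 -> on_hand[A=43 B=19] avail[A=36 B=0] open={R10,R11,R12,R13,R14,R15,R8,R9}
Step 23: commit R9 -> on_hand[A=42 B=19] avail[A=36 B=0] open={R10,R11,R12,R13,R14,R15,R8}
Open reservations: ['R10', 'R11', 'R12', 'R13', 'R14', 'R15', 'R8'] -> 7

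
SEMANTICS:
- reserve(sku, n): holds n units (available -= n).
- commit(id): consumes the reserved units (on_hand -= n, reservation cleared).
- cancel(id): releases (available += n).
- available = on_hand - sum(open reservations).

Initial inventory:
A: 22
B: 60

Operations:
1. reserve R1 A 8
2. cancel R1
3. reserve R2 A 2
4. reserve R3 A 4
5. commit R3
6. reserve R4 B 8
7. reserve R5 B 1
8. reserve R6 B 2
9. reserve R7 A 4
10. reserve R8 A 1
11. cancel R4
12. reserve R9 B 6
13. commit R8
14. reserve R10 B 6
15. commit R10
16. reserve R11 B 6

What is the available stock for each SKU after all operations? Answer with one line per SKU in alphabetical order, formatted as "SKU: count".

Answer: A: 11
B: 39

Derivation:
Step 1: reserve R1 A 8 -> on_hand[A=22 B=60] avail[A=14 B=60] open={R1}
Step 2: cancel R1 -> on_hand[A=22 B=60] avail[A=22 B=60] open={}
Step 3: reserve R2 A 2 -> on_hand[A=22 B=60] avail[A=20 B=60] open={R2}
Step 4: reserve R3 A 4 -> on_hand[A=22 B=60] avail[A=16 B=60] open={R2,R3}
Step 5: commit R3 -> on_hand[A=18 B=60] avail[A=16 B=60] open={R2}
Step 6: reserve R4 B 8 -> on_hand[A=18 B=60] avail[A=16 B=52] open={R2,R4}
Step 7: reserve R5 B 1 -> on_hand[A=18 B=60] avail[A=16 B=51] open={R2,R4,R5}
Step 8: reserve R6 B 2 -> on_hand[A=18 B=60] avail[A=16 B=49] open={R2,R4,R5,R6}
Step 9: reserve R7 A 4 -> on_hand[A=18 B=60] avail[A=12 B=49] open={R2,R4,R5,R6,R7}
Step 10: reserve R8 A 1 -> on_hand[A=18 B=60] avail[A=11 B=49] open={R2,R4,R5,R6,R7,R8}
Step 11: cancel R4 -> on_hand[A=18 B=60] avail[A=11 B=57] open={R2,R5,R6,R7,R8}
Step 12: reserve R9 B 6 -> on_hand[A=18 B=60] avail[A=11 B=51] open={R2,R5,R6,R7,R8,R9}
Step 13: commit R8 -> on_hand[A=17 B=60] avail[A=11 B=51] open={R2,R5,R6,R7,R9}
Step 14: reserve R10 B 6 -> on_hand[A=17 B=60] avail[A=11 B=45] open={R10,R2,R5,R6,R7,R9}
Step 15: commit R10 -> on_hand[A=17 B=54] avail[A=11 B=45] open={R2,R5,R6,R7,R9}
Step 16: reserve R11 B 6 -> on_hand[A=17 B=54] avail[A=11 B=39] open={R11,R2,R5,R6,R7,R9}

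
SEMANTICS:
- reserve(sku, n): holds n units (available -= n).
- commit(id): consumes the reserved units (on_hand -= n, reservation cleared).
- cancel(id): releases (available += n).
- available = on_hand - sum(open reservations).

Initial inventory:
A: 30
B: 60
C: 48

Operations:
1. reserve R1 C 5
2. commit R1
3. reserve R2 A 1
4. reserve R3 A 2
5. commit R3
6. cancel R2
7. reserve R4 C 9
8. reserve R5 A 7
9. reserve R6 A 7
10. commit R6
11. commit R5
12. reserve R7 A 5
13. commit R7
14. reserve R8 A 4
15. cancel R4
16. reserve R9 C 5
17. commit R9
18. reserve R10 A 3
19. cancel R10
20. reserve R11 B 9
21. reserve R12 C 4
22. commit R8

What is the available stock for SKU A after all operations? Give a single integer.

Answer: 5

Derivation:
Step 1: reserve R1 C 5 -> on_hand[A=30 B=60 C=48] avail[A=30 B=60 C=43] open={R1}
Step 2: commit R1 -> on_hand[A=30 B=60 C=43] avail[A=30 B=60 C=43] open={}
Step 3: reserve R2 A 1 -> on_hand[A=30 B=60 C=43] avail[A=29 B=60 C=43] open={R2}
Step 4: reserve R3 A 2 -> on_hand[A=30 B=60 C=43] avail[A=27 B=60 C=43] open={R2,R3}
Step 5: commit R3 -> on_hand[A=28 B=60 C=43] avail[A=27 B=60 C=43] open={R2}
Step 6: cancel R2 -> on_hand[A=28 B=60 C=43] avail[A=28 B=60 C=43] open={}
Step 7: reserve R4 C 9 -> on_hand[A=28 B=60 C=43] avail[A=28 B=60 C=34] open={R4}
Step 8: reserve R5 A 7 -> on_hand[A=28 B=60 C=43] avail[A=21 B=60 C=34] open={R4,R5}
Step 9: reserve R6 A 7 -> on_hand[A=28 B=60 C=43] avail[A=14 B=60 C=34] open={R4,R5,R6}
Step 10: commit R6 -> on_hand[A=21 B=60 C=43] avail[A=14 B=60 C=34] open={R4,R5}
Step 11: commit R5 -> on_hand[A=14 B=60 C=43] avail[A=14 B=60 C=34] open={R4}
Step 12: reserve R7 A 5 -> on_hand[A=14 B=60 C=43] avail[A=9 B=60 C=34] open={R4,R7}
Step 13: commit R7 -> on_hand[A=9 B=60 C=43] avail[A=9 B=60 C=34] open={R4}
Step 14: reserve R8 A 4 -> on_hand[A=9 B=60 C=43] avail[A=5 B=60 C=34] open={R4,R8}
Step 15: cancel R4 -> on_hand[A=9 B=60 C=43] avail[A=5 B=60 C=43] open={R8}
Step 16: reserve R9 C 5 -> on_hand[A=9 B=60 C=43] avail[A=5 B=60 C=38] open={R8,R9}
Step 17: commit R9 -> on_hand[A=9 B=60 C=38] avail[A=5 B=60 C=38] open={R8}
Step 18: reserve R10 A 3 -> on_hand[A=9 B=60 C=38] avail[A=2 B=60 C=38] open={R10,R8}
Step 19: cancel R10 -> on_hand[A=9 B=60 C=38] avail[A=5 B=60 C=38] open={R8}
Step 20: reserve R11 B 9 -> on_hand[A=9 B=60 C=38] avail[A=5 B=51 C=38] open={R11,R8}
Step 21: reserve R12 C 4 -> on_hand[A=9 B=60 C=38] avail[A=5 B=51 C=34] open={R11,R12,R8}
Step 22: commit R8 -> on_hand[A=5 B=60 C=38] avail[A=5 B=51 C=34] open={R11,R12}
Final available[A] = 5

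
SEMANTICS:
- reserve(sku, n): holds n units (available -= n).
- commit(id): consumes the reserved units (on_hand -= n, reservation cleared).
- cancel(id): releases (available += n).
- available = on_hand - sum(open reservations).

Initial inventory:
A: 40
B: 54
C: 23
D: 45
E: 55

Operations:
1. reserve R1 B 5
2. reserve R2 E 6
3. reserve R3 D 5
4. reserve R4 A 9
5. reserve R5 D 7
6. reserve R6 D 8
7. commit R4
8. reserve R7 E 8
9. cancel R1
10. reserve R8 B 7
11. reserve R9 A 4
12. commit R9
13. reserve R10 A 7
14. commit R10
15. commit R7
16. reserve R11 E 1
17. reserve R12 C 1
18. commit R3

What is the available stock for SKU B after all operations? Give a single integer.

Step 1: reserve R1 B 5 -> on_hand[A=40 B=54 C=23 D=45 E=55] avail[A=40 B=49 C=23 D=45 E=55] open={R1}
Step 2: reserve R2 E 6 -> on_hand[A=40 B=54 C=23 D=45 E=55] avail[A=40 B=49 C=23 D=45 E=49] open={R1,R2}
Step 3: reserve R3 D 5 -> on_hand[A=40 B=54 C=23 D=45 E=55] avail[A=40 B=49 C=23 D=40 E=49] open={R1,R2,R3}
Step 4: reserve R4 A 9 -> on_hand[A=40 B=54 C=23 D=45 E=55] avail[A=31 B=49 C=23 D=40 E=49] open={R1,R2,R3,R4}
Step 5: reserve R5 D 7 -> on_hand[A=40 B=54 C=23 D=45 E=55] avail[A=31 B=49 C=23 D=33 E=49] open={R1,R2,R3,R4,R5}
Step 6: reserve R6 D 8 -> on_hand[A=40 B=54 C=23 D=45 E=55] avail[A=31 B=49 C=23 D=25 E=49] open={R1,R2,R3,R4,R5,R6}
Step 7: commit R4 -> on_hand[A=31 B=54 C=23 D=45 E=55] avail[A=31 B=49 C=23 D=25 E=49] open={R1,R2,R3,R5,R6}
Step 8: reserve R7 E 8 -> on_hand[A=31 B=54 C=23 D=45 E=55] avail[A=31 B=49 C=23 D=25 E=41] open={R1,R2,R3,R5,R6,R7}
Step 9: cancel R1 -> on_hand[A=31 B=54 C=23 D=45 E=55] avail[A=31 B=54 C=23 D=25 E=41] open={R2,R3,R5,R6,R7}
Step 10: reserve R8 B 7 -> on_hand[A=31 B=54 C=23 D=45 E=55] avail[A=31 B=47 C=23 D=25 E=41] open={R2,R3,R5,R6,R7,R8}
Step 11: reserve R9 A 4 -> on_hand[A=31 B=54 C=23 D=45 E=55] avail[A=27 B=47 C=23 D=25 E=41] open={R2,R3,R5,R6,R7,R8,R9}
Step 12: commit R9 -> on_hand[A=27 B=54 C=23 D=45 E=55] avail[A=27 B=47 C=23 D=25 E=41] open={R2,R3,R5,R6,R7,R8}
Step 13: reserve R10 A 7 -> on_hand[A=27 B=54 C=23 D=45 E=55] avail[A=20 B=47 C=23 D=25 E=41] open={R10,R2,R3,R5,R6,R7,R8}
Step 14: commit R10 -> on_hand[A=20 B=54 C=23 D=45 E=55] avail[A=20 B=47 C=23 D=25 E=41] open={R2,R3,R5,R6,R7,R8}
Step 15: commit R7 -> on_hand[A=20 B=54 C=23 D=45 E=47] avail[A=20 B=47 C=23 D=25 E=41] open={R2,R3,R5,R6,R8}
Step 16: reserve R11 E 1 -> on_hand[A=20 B=54 C=23 D=45 E=47] avail[A=20 B=47 C=23 D=25 E=40] open={R11,R2,R3,R5,R6,R8}
Step 17: reserve R12 C 1 -> on_hand[A=20 B=54 C=23 D=45 E=47] avail[A=20 B=47 C=22 D=25 E=40] open={R11,R12,R2,R3,R5,R6,R8}
Step 18: commit R3 -> on_hand[A=20 B=54 C=23 D=40 E=47] avail[A=20 B=47 C=22 D=25 E=40] open={R11,R12,R2,R5,R6,R8}
Final available[B] = 47

Answer: 47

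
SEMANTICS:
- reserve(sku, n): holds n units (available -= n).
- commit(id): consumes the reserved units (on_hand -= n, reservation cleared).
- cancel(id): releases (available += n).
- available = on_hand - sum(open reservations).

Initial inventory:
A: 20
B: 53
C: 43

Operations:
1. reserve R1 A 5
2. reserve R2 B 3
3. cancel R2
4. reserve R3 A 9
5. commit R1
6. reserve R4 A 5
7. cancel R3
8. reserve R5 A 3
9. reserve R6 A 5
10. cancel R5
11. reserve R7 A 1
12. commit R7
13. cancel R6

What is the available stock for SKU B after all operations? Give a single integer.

Answer: 53

Derivation:
Step 1: reserve R1 A 5 -> on_hand[A=20 B=53 C=43] avail[A=15 B=53 C=43] open={R1}
Step 2: reserve R2 B 3 -> on_hand[A=20 B=53 C=43] avail[A=15 B=50 C=43] open={R1,R2}
Step 3: cancel R2 -> on_hand[A=20 B=53 C=43] avail[A=15 B=53 C=43] open={R1}
Step 4: reserve R3 A 9 -> on_hand[A=20 B=53 C=43] avail[A=6 B=53 C=43] open={R1,R3}
Step 5: commit R1 -> on_hand[A=15 B=53 C=43] avail[A=6 B=53 C=43] open={R3}
Step 6: reserve R4 A 5 -> on_hand[A=15 B=53 C=43] avail[A=1 B=53 C=43] open={R3,R4}
Step 7: cancel R3 -> on_hand[A=15 B=53 C=43] avail[A=10 B=53 C=43] open={R4}
Step 8: reserve R5 A 3 -> on_hand[A=15 B=53 C=43] avail[A=7 B=53 C=43] open={R4,R5}
Step 9: reserve R6 A 5 -> on_hand[A=15 B=53 C=43] avail[A=2 B=53 C=43] open={R4,R5,R6}
Step 10: cancel R5 -> on_hand[A=15 B=53 C=43] avail[A=5 B=53 C=43] open={R4,R6}
Step 11: reserve R7 A 1 -> on_hand[A=15 B=53 C=43] avail[A=4 B=53 C=43] open={R4,R6,R7}
Step 12: commit R7 -> on_hand[A=14 B=53 C=43] avail[A=4 B=53 C=43] open={R4,R6}
Step 13: cancel R6 -> on_hand[A=14 B=53 C=43] avail[A=9 B=53 C=43] open={R4}
Final available[B] = 53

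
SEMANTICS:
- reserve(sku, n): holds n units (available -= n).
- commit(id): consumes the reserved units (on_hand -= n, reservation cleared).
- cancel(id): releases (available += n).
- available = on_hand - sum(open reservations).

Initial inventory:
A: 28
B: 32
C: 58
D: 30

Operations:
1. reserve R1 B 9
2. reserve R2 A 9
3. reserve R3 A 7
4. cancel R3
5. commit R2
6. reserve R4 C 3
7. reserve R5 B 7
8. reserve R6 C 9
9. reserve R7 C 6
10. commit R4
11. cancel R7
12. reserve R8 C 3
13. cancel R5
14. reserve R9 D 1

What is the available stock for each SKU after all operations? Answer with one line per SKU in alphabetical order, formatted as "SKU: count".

Answer: A: 19
B: 23
C: 43
D: 29

Derivation:
Step 1: reserve R1 B 9 -> on_hand[A=28 B=32 C=58 D=30] avail[A=28 B=23 C=58 D=30] open={R1}
Step 2: reserve R2 A 9 -> on_hand[A=28 B=32 C=58 D=30] avail[A=19 B=23 C=58 D=30] open={R1,R2}
Step 3: reserve R3 A 7 -> on_hand[A=28 B=32 C=58 D=30] avail[A=12 B=23 C=58 D=30] open={R1,R2,R3}
Step 4: cancel R3 -> on_hand[A=28 B=32 C=58 D=30] avail[A=19 B=23 C=58 D=30] open={R1,R2}
Step 5: commit R2 -> on_hand[A=19 B=32 C=58 D=30] avail[A=19 B=23 C=58 D=30] open={R1}
Step 6: reserve R4 C 3 -> on_hand[A=19 B=32 C=58 D=30] avail[A=19 B=23 C=55 D=30] open={R1,R4}
Step 7: reserve R5 B 7 -> on_hand[A=19 B=32 C=58 D=30] avail[A=19 B=16 C=55 D=30] open={R1,R4,R5}
Step 8: reserve R6 C 9 -> on_hand[A=19 B=32 C=58 D=30] avail[A=19 B=16 C=46 D=30] open={R1,R4,R5,R6}
Step 9: reserve R7 C 6 -> on_hand[A=19 B=32 C=58 D=30] avail[A=19 B=16 C=40 D=30] open={R1,R4,R5,R6,R7}
Step 10: commit R4 -> on_hand[A=19 B=32 C=55 D=30] avail[A=19 B=16 C=40 D=30] open={R1,R5,R6,R7}
Step 11: cancel R7 -> on_hand[A=19 B=32 C=55 D=30] avail[A=19 B=16 C=46 D=30] open={R1,R5,R6}
Step 12: reserve R8 C 3 -> on_hand[A=19 B=32 C=55 D=30] avail[A=19 B=16 C=43 D=30] open={R1,R5,R6,R8}
Step 13: cancel R5 -> on_hand[A=19 B=32 C=55 D=30] avail[A=19 B=23 C=43 D=30] open={R1,R6,R8}
Step 14: reserve R9 D 1 -> on_hand[A=19 B=32 C=55 D=30] avail[A=19 B=23 C=43 D=29] open={R1,R6,R8,R9}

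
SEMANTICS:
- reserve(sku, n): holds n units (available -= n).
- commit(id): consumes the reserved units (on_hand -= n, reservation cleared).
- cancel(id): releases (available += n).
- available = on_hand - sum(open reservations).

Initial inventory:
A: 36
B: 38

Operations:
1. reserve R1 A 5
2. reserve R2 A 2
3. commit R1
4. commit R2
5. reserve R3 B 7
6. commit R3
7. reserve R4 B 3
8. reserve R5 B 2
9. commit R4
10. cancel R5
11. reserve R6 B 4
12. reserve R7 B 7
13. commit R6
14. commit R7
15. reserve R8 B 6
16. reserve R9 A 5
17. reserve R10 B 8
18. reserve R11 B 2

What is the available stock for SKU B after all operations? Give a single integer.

Answer: 1

Derivation:
Step 1: reserve R1 A 5 -> on_hand[A=36 B=38] avail[A=31 B=38] open={R1}
Step 2: reserve R2 A 2 -> on_hand[A=36 B=38] avail[A=29 B=38] open={R1,R2}
Step 3: commit R1 -> on_hand[A=31 B=38] avail[A=29 B=38] open={R2}
Step 4: commit R2 -> on_hand[A=29 B=38] avail[A=29 B=38] open={}
Step 5: reserve R3 B 7 -> on_hand[A=29 B=38] avail[A=29 B=31] open={R3}
Step 6: commit R3 -> on_hand[A=29 B=31] avail[A=29 B=31] open={}
Step 7: reserve R4 B 3 -> on_hand[A=29 B=31] avail[A=29 B=28] open={R4}
Step 8: reserve R5 B 2 -> on_hand[A=29 B=31] avail[A=29 B=26] open={R4,R5}
Step 9: commit R4 -> on_hand[A=29 B=28] avail[A=29 B=26] open={R5}
Step 10: cancel R5 -> on_hand[A=29 B=28] avail[A=29 B=28] open={}
Step 11: reserve R6 B 4 -> on_hand[A=29 B=28] avail[A=29 B=24] open={R6}
Step 12: reserve R7 B 7 -> on_hand[A=29 B=28] avail[A=29 B=17] open={R6,R7}
Step 13: commit R6 -> on_hand[A=29 B=24] avail[A=29 B=17] open={R7}
Step 14: commit R7 -> on_hand[A=29 B=17] avail[A=29 B=17] open={}
Step 15: reserve R8 B 6 -> on_hand[A=29 B=17] avail[A=29 B=11] open={R8}
Step 16: reserve R9 A 5 -> on_hand[A=29 B=17] avail[A=24 B=11] open={R8,R9}
Step 17: reserve R10 B 8 -> on_hand[A=29 B=17] avail[A=24 B=3] open={R10,R8,R9}
Step 18: reserve R11 B 2 -> on_hand[A=29 B=17] avail[A=24 B=1] open={R10,R11,R8,R9}
Final available[B] = 1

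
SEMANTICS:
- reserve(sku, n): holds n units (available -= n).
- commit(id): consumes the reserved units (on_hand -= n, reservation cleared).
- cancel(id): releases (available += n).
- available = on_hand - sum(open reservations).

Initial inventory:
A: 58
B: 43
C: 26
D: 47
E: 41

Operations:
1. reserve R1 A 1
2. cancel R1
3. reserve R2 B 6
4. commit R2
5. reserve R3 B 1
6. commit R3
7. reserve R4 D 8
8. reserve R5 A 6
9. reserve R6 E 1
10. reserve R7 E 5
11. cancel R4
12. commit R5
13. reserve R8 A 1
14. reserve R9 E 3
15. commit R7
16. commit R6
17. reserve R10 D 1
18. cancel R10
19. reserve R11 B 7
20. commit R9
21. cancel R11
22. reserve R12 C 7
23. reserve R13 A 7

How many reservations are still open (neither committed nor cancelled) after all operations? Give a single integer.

Step 1: reserve R1 A 1 -> on_hand[A=58 B=43 C=26 D=47 E=41] avail[A=57 B=43 C=26 D=47 E=41] open={R1}
Step 2: cancel R1 -> on_hand[A=58 B=43 C=26 D=47 E=41] avail[A=58 B=43 C=26 D=47 E=41] open={}
Step 3: reserve R2 B 6 -> on_hand[A=58 B=43 C=26 D=47 E=41] avail[A=58 B=37 C=26 D=47 E=41] open={R2}
Step 4: commit R2 -> on_hand[A=58 B=37 C=26 D=47 E=41] avail[A=58 B=37 C=26 D=47 E=41] open={}
Step 5: reserve R3 B 1 -> on_hand[A=58 B=37 C=26 D=47 E=41] avail[A=58 B=36 C=26 D=47 E=41] open={R3}
Step 6: commit R3 -> on_hand[A=58 B=36 C=26 D=47 E=41] avail[A=58 B=36 C=26 D=47 E=41] open={}
Step 7: reserve R4 D 8 -> on_hand[A=58 B=36 C=26 D=47 E=41] avail[A=58 B=36 C=26 D=39 E=41] open={R4}
Step 8: reserve R5 A 6 -> on_hand[A=58 B=36 C=26 D=47 E=41] avail[A=52 B=36 C=26 D=39 E=41] open={R4,R5}
Step 9: reserve R6 E 1 -> on_hand[A=58 B=36 C=26 D=47 E=41] avail[A=52 B=36 C=26 D=39 E=40] open={R4,R5,R6}
Step 10: reserve R7 E 5 -> on_hand[A=58 B=36 C=26 D=47 E=41] avail[A=52 B=36 C=26 D=39 E=35] open={R4,R5,R6,R7}
Step 11: cancel R4 -> on_hand[A=58 B=36 C=26 D=47 E=41] avail[A=52 B=36 C=26 D=47 E=35] open={R5,R6,R7}
Step 12: commit R5 -> on_hand[A=52 B=36 C=26 D=47 E=41] avail[A=52 B=36 C=26 D=47 E=35] open={R6,R7}
Step 13: reserve R8 A 1 -> on_hand[A=52 B=36 C=26 D=47 E=41] avail[A=51 B=36 C=26 D=47 E=35] open={R6,R7,R8}
Step 14: reserve R9 E 3 -> on_hand[A=52 B=36 C=26 D=47 E=41] avail[A=51 B=36 C=26 D=47 E=32] open={R6,R7,R8,R9}
Step 15: commit R7 -> on_hand[A=52 B=36 C=26 D=47 E=36] avail[A=51 B=36 C=26 D=47 E=32] open={R6,R8,R9}
Step 16: commit R6 -> on_hand[A=52 B=36 C=26 D=47 E=35] avail[A=51 B=36 C=26 D=47 E=32] open={R8,R9}
Step 17: reserve R10 D 1 -> on_hand[A=52 B=36 C=26 D=47 E=35] avail[A=51 B=36 C=26 D=46 E=32] open={R10,R8,R9}
Step 18: cancel R10 -> on_hand[A=52 B=36 C=26 D=47 E=35] avail[A=51 B=36 C=26 D=47 E=32] open={R8,R9}
Step 19: reserve R11 B 7 -> on_hand[A=52 B=36 C=26 D=47 E=35] avail[A=51 B=29 C=26 D=47 E=32] open={R11,R8,R9}
Step 20: commit R9 -> on_hand[A=52 B=36 C=26 D=47 E=32] avail[A=51 B=29 C=26 D=47 E=32] open={R11,R8}
Step 21: cancel R11 -> on_hand[A=52 B=36 C=26 D=47 E=32] avail[A=51 B=36 C=26 D=47 E=32] open={R8}
Step 22: reserve R12 C 7 -> on_hand[A=52 B=36 C=26 D=47 E=32] avail[A=51 B=36 C=19 D=47 E=32] open={R12,R8}
Step 23: reserve R13 A 7 -> on_hand[A=52 B=36 C=26 D=47 E=32] avail[A=44 B=36 C=19 D=47 E=32] open={R12,R13,R8}
Open reservations: ['R12', 'R13', 'R8'] -> 3

Answer: 3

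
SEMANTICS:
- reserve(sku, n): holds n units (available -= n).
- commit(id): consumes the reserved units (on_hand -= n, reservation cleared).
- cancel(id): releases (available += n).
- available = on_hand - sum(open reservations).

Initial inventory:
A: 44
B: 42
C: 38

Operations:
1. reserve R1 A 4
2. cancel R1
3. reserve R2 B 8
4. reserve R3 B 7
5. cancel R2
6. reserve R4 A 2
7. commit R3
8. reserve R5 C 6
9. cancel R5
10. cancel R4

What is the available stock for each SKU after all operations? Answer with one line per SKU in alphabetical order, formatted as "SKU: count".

Answer: A: 44
B: 35
C: 38

Derivation:
Step 1: reserve R1 A 4 -> on_hand[A=44 B=42 C=38] avail[A=40 B=42 C=38] open={R1}
Step 2: cancel R1 -> on_hand[A=44 B=42 C=38] avail[A=44 B=42 C=38] open={}
Step 3: reserve R2 B 8 -> on_hand[A=44 B=42 C=38] avail[A=44 B=34 C=38] open={R2}
Step 4: reserve R3 B 7 -> on_hand[A=44 B=42 C=38] avail[A=44 B=27 C=38] open={R2,R3}
Step 5: cancel R2 -> on_hand[A=44 B=42 C=38] avail[A=44 B=35 C=38] open={R3}
Step 6: reserve R4 A 2 -> on_hand[A=44 B=42 C=38] avail[A=42 B=35 C=38] open={R3,R4}
Step 7: commit R3 -> on_hand[A=44 B=35 C=38] avail[A=42 B=35 C=38] open={R4}
Step 8: reserve R5 C 6 -> on_hand[A=44 B=35 C=38] avail[A=42 B=35 C=32] open={R4,R5}
Step 9: cancel R5 -> on_hand[A=44 B=35 C=38] avail[A=42 B=35 C=38] open={R4}
Step 10: cancel R4 -> on_hand[A=44 B=35 C=38] avail[A=44 B=35 C=38] open={}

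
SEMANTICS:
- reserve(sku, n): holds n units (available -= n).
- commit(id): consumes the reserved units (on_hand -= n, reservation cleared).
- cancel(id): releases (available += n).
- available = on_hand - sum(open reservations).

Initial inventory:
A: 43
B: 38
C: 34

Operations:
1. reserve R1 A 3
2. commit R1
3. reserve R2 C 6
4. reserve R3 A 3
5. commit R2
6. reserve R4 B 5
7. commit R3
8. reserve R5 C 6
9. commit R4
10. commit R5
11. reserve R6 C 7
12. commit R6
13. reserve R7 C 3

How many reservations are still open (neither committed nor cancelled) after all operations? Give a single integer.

Step 1: reserve R1 A 3 -> on_hand[A=43 B=38 C=34] avail[A=40 B=38 C=34] open={R1}
Step 2: commit R1 -> on_hand[A=40 B=38 C=34] avail[A=40 B=38 C=34] open={}
Step 3: reserve R2 C 6 -> on_hand[A=40 B=38 C=34] avail[A=40 B=38 C=28] open={R2}
Step 4: reserve R3 A 3 -> on_hand[A=40 B=38 C=34] avail[A=37 B=38 C=28] open={R2,R3}
Step 5: commit R2 -> on_hand[A=40 B=38 C=28] avail[A=37 B=38 C=28] open={R3}
Step 6: reserve R4 B 5 -> on_hand[A=40 B=38 C=28] avail[A=37 B=33 C=28] open={R3,R4}
Step 7: commit R3 -> on_hand[A=37 B=38 C=28] avail[A=37 B=33 C=28] open={R4}
Step 8: reserve R5 C 6 -> on_hand[A=37 B=38 C=28] avail[A=37 B=33 C=22] open={R4,R5}
Step 9: commit R4 -> on_hand[A=37 B=33 C=28] avail[A=37 B=33 C=22] open={R5}
Step 10: commit R5 -> on_hand[A=37 B=33 C=22] avail[A=37 B=33 C=22] open={}
Step 11: reserve R6 C 7 -> on_hand[A=37 B=33 C=22] avail[A=37 B=33 C=15] open={R6}
Step 12: commit R6 -> on_hand[A=37 B=33 C=15] avail[A=37 B=33 C=15] open={}
Step 13: reserve R7 C 3 -> on_hand[A=37 B=33 C=15] avail[A=37 B=33 C=12] open={R7}
Open reservations: ['R7'] -> 1

Answer: 1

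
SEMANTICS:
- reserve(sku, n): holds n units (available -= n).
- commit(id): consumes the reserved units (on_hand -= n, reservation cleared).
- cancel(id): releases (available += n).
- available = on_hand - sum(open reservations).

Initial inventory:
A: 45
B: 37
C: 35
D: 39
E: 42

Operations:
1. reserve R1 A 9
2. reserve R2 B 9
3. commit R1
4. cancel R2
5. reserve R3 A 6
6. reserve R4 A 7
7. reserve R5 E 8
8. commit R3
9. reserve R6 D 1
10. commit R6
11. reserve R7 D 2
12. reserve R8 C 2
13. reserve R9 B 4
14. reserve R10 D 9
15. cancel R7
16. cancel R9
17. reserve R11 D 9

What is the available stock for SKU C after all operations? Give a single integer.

Answer: 33

Derivation:
Step 1: reserve R1 A 9 -> on_hand[A=45 B=37 C=35 D=39 E=42] avail[A=36 B=37 C=35 D=39 E=42] open={R1}
Step 2: reserve R2 B 9 -> on_hand[A=45 B=37 C=35 D=39 E=42] avail[A=36 B=28 C=35 D=39 E=42] open={R1,R2}
Step 3: commit R1 -> on_hand[A=36 B=37 C=35 D=39 E=42] avail[A=36 B=28 C=35 D=39 E=42] open={R2}
Step 4: cancel R2 -> on_hand[A=36 B=37 C=35 D=39 E=42] avail[A=36 B=37 C=35 D=39 E=42] open={}
Step 5: reserve R3 A 6 -> on_hand[A=36 B=37 C=35 D=39 E=42] avail[A=30 B=37 C=35 D=39 E=42] open={R3}
Step 6: reserve R4 A 7 -> on_hand[A=36 B=37 C=35 D=39 E=42] avail[A=23 B=37 C=35 D=39 E=42] open={R3,R4}
Step 7: reserve R5 E 8 -> on_hand[A=36 B=37 C=35 D=39 E=42] avail[A=23 B=37 C=35 D=39 E=34] open={R3,R4,R5}
Step 8: commit R3 -> on_hand[A=30 B=37 C=35 D=39 E=42] avail[A=23 B=37 C=35 D=39 E=34] open={R4,R5}
Step 9: reserve R6 D 1 -> on_hand[A=30 B=37 C=35 D=39 E=42] avail[A=23 B=37 C=35 D=38 E=34] open={R4,R5,R6}
Step 10: commit R6 -> on_hand[A=30 B=37 C=35 D=38 E=42] avail[A=23 B=37 C=35 D=38 E=34] open={R4,R5}
Step 11: reserve R7 D 2 -> on_hand[A=30 B=37 C=35 D=38 E=42] avail[A=23 B=37 C=35 D=36 E=34] open={R4,R5,R7}
Step 12: reserve R8 C 2 -> on_hand[A=30 B=37 C=35 D=38 E=42] avail[A=23 B=37 C=33 D=36 E=34] open={R4,R5,R7,R8}
Step 13: reserve R9 B 4 -> on_hand[A=30 B=37 C=35 D=38 E=42] avail[A=23 B=33 C=33 D=36 E=34] open={R4,R5,R7,R8,R9}
Step 14: reserve R10 D 9 -> on_hand[A=30 B=37 C=35 D=38 E=42] avail[A=23 B=33 C=33 D=27 E=34] open={R10,R4,R5,R7,R8,R9}
Step 15: cancel R7 -> on_hand[A=30 B=37 C=35 D=38 E=42] avail[A=23 B=33 C=33 D=29 E=34] open={R10,R4,R5,R8,R9}
Step 16: cancel R9 -> on_hand[A=30 B=37 C=35 D=38 E=42] avail[A=23 B=37 C=33 D=29 E=34] open={R10,R4,R5,R8}
Step 17: reserve R11 D 9 -> on_hand[A=30 B=37 C=35 D=38 E=42] avail[A=23 B=37 C=33 D=20 E=34] open={R10,R11,R4,R5,R8}
Final available[C] = 33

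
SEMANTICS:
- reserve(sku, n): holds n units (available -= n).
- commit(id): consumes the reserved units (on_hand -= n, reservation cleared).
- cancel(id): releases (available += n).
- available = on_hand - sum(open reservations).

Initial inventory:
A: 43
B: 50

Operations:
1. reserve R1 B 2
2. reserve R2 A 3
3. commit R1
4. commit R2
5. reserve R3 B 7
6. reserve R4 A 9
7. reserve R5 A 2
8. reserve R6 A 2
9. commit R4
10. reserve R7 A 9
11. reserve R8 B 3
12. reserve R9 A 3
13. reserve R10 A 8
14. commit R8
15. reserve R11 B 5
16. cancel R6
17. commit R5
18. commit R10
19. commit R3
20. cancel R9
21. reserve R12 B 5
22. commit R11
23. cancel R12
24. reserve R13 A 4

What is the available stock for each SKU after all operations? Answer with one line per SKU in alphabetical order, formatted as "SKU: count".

Answer: A: 8
B: 33

Derivation:
Step 1: reserve R1 B 2 -> on_hand[A=43 B=50] avail[A=43 B=48] open={R1}
Step 2: reserve R2 A 3 -> on_hand[A=43 B=50] avail[A=40 B=48] open={R1,R2}
Step 3: commit R1 -> on_hand[A=43 B=48] avail[A=40 B=48] open={R2}
Step 4: commit R2 -> on_hand[A=40 B=48] avail[A=40 B=48] open={}
Step 5: reserve R3 B 7 -> on_hand[A=40 B=48] avail[A=40 B=41] open={R3}
Step 6: reserve R4 A 9 -> on_hand[A=40 B=48] avail[A=31 B=41] open={R3,R4}
Step 7: reserve R5 A 2 -> on_hand[A=40 B=48] avail[A=29 B=41] open={R3,R4,R5}
Step 8: reserve R6 A 2 -> on_hand[A=40 B=48] avail[A=27 B=41] open={R3,R4,R5,R6}
Step 9: commit R4 -> on_hand[A=31 B=48] avail[A=27 B=41] open={R3,R5,R6}
Step 10: reserve R7 A 9 -> on_hand[A=31 B=48] avail[A=18 B=41] open={R3,R5,R6,R7}
Step 11: reserve R8 B 3 -> on_hand[A=31 B=48] avail[A=18 B=38] open={R3,R5,R6,R7,R8}
Step 12: reserve R9 A 3 -> on_hand[A=31 B=48] avail[A=15 B=38] open={R3,R5,R6,R7,R8,R9}
Step 13: reserve R10 A 8 -> on_hand[A=31 B=48] avail[A=7 B=38] open={R10,R3,R5,R6,R7,R8,R9}
Step 14: commit R8 -> on_hand[A=31 B=45] avail[A=7 B=38] open={R10,R3,R5,R6,R7,R9}
Step 15: reserve R11 B 5 -> on_hand[A=31 B=45] avail[A=7 B=33] open={R10,R11,R3,R5,R6,R7,R9}
Step 16: cancel R6 -> on_hand[A=31 B=45] avail[A=9 B=33] open={R10,R11,R3,R5,R7,R9}
Step 17: commit R5 -> on_hand[A=29 B=45] avail[A=9 B=33] open={R10,R11,R3,R7,R9}
Step 18: commit R10 -> on_hand[A=21 B=45] avail[A=9 B=33] open={R11,R3,R7,R9}
Step 19: commit R3 -> on_hand[A=21 B=38] avail[A=9 B=33] open={R11,R7,R9}
Step 20: cancel R9 -> on_hand[A=21 B=38] avail[A=12 B=33] open={R11,R7}
Step 21: reserve R12 B 5 -> on_hand[A=21 B=38] avail[A=12 B=28] open={R11,R12,R7}
Step 22: commit R11 -> on_hand[A=21 B=33] avail[A=12 B=28] open={R12,R7}
Step 23: cancel R12 -> on_hand[A=21 B=33] avail[A=12 B=33] open={R7}
Step 24: reserve R13 A 4 -> on_hand[A=21 B=33] avail[A=8 B=33] open={R13,R7}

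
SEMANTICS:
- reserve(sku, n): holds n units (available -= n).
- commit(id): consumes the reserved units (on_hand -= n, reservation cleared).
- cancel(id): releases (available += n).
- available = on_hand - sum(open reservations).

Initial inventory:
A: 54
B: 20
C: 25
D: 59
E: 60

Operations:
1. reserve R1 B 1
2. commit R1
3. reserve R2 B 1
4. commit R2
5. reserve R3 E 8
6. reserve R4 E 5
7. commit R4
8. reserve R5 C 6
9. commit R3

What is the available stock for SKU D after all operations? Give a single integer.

Answer: 59

Derivation:
Step 1: reserve R1 B 1 -> on_hand[A=54 B=20 C=25 D=59 E=60] avail[A=54 B=19 C=25 D=59 E=60] open={R1}
Step 2: commit R1 -> on_hand[A=54 B=19 C=25 D=59 E=60] avail[A=54 B=19 C=25 D=59 E=60] open={}
Step 3: reserve R2 B 1 -> on_hand[A=54 B=19 C=25 D=59 E=60] avail[A=54 B=18 C=25 D=59 E=60] open={R2}
Step 4: commit R2 -> on_hand[A=54 B=18 C=25 D=59 E=60] avail[A=54 B=18 C=25 D=59 E=60] open={}
Step 5: reserve R3 E 8 -> on_hand[A=54 B=18 C=25 D=59 E=60] avail[A=54 B=18 C=25 D=59 E=52] open={R3}
Step 6: reserve R4 E 5 -> on_hand[A=54 B=18 C=25 D=59 E=60] avail[A=54 B=18 C=25 D=59 E=47] open={R3,R4}
Step 7: commit R4 -> on_hand[A=54 B=18 C=25 D=59 E=55] avail[A=54 B=18 C=25 D=59 E=47] open={R3}
Step 8: reserve R5 C 6 -> on_hand[A=54 B=18 C=25 D=59 E=55] avail[A=54 B=18 C=19 D=59 E=47] open={R3,R5}
Step 9: commit R3 -> on_hand[A=54 B=18 C=25 D=59 E=47] avail[A=54 B=18 C=19 D=59 E=47] open={R5}
Final available[D] = 59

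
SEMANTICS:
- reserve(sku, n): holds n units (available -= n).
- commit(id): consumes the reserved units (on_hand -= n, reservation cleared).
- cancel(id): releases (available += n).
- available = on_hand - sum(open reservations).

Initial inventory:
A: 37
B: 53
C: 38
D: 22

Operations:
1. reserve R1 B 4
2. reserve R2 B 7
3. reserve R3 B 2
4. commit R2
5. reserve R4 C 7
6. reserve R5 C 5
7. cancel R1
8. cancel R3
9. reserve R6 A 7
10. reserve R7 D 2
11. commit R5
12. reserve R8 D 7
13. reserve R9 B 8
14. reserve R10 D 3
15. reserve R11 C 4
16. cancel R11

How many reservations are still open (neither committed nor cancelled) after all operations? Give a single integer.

Answer: 6

Derivation:
Step 1: reserve R1 B 4 -> on_hand[A=37 B=53 C=38 D=22] avail[A=37 B=49 C=38 D=22] open={R1}
Step 2: reserve R2 B 7 -> on_hand[A=37 B=53 C=38 D=22] avail[A=37 B=42 C=38 D=22] open={R1,R2}
Step 3: reserve R3 B 2 -> on_hand[A=37 B=53 C=38 D=22] avail[A=37 B=40 C=38 D=22] open={R1,R2,R3}
Step 4: commit R2 -> on_hand[A=37 B=46 C=38 D=22] avail[A=37 B=40 C=38 D=22] open={R1,R3}
Step 5: reserve R4 C 7 -> on_hand[A=37 B=46 C=38 D=22] avail[A=37 B=40 C=31 D=22] open={R1,R3,R4}
Step 6: reserve R5 C 5 -> on_hand[A=37 B=46 C=38 D=22] avail[A=37 B=40 C=26 D=22] open={R1,R3,R4,R5}
Step 7: cancel R1 -> on_hand[A=37 B=46 C=38 D=22] avail[A=37 B=44 C=26 D=22] open={R3,R4,R5}
Step 8: cancel R3 -> on_hand[A=37 B=46 C=38 D=22] avail[A=37 B=46 C=26 D=22] open={R4,R5}
Step 9: reserve R6 A 7 -> on_hand[A=37 B=46 C=38 D=22] avail[A=30 B=46 C=26 D=22] open={R4,R5,R6}
Step 10: reserve R7 D 2 -> on_hand[A=37 B=46 C=38 D=22] avail[A=30 B=46 C=26 D=20] open={R4,R5,R6,R7}
Step 11: commit R5 -> on_hand[A=37 B=46 C=33 D=22] avail[A=30 B=46 C=26 D=20] open={R4,R6,R7}
Step 12: reserve R8 D 7 -> on_hand[A=37 B=46 C=33 D=22] avail[A=30 B=46 C=26 D=13] open={R4,R6,R7,R8}
Step 13: reserve R9 B 8 -> on_hand[A=37 B=46 C=33 D=22] avail[A=30 B=38 C=26 D=13] open={R4,R6,R7,R8,R9}
Step 14: reserve R10 D 3 -> on_hand[A=37 B=46 C=33 D=22] avail[A=30 B=38 C=26 D=10] open={R10,R4,R6,R7,R8,R9}
Step 15: reserve R11 C 4 -> on_hand[A=37 B=46 C=33 D=22] avail[A=30 B=38 C=22 D=10] open={R10,R11,R4,R6,R7,R8,R9}
Step 16: cancel R11 -> on_hand[A=37 B=46 C=33 D=22] avail[A=30 B=38 C=26 D=10] open={R10,R4,R6,R7,R8,R9}
Open reservations: ['R10', 'R4', 'R6', 'R7', 'R8', 'R9'] -> 6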